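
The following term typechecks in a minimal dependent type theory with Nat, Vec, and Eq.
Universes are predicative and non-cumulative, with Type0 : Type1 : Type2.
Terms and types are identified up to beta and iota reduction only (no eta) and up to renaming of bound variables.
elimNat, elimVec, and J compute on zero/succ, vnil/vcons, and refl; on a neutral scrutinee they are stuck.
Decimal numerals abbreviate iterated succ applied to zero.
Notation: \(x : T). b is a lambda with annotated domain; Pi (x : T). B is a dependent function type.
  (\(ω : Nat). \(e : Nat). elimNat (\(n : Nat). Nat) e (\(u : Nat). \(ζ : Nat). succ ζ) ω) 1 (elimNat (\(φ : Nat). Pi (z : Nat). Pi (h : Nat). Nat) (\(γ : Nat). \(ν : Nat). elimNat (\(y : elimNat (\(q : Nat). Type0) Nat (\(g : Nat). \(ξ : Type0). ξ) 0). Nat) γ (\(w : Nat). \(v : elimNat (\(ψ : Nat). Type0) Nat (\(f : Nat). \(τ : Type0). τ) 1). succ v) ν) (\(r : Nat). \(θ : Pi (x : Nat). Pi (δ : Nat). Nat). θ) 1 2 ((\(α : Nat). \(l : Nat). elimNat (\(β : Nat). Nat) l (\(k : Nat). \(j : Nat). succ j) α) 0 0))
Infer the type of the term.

type:
  Nat


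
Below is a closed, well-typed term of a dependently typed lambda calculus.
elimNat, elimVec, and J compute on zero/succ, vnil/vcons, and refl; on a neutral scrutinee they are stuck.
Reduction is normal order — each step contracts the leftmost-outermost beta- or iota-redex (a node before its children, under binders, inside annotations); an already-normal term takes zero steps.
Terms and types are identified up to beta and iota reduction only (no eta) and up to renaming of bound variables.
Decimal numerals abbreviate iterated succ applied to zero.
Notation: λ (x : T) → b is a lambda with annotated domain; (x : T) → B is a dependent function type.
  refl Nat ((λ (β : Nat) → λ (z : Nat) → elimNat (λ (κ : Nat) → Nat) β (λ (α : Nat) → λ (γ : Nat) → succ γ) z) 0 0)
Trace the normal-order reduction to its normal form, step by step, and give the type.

reduction (normal order):
  refl Nat ((λ (β : Nat) → λ (z : Nat) → elimNat (λ (κ : Nat) → Nat) β (λ (α : Nat) → λ (γ : Nat) → succ γ) z) 0 0)
  ~> refl Nat ((λ (β : Nat) → elimNat (λ (z : Nat) → Nat) 0 (λ (κ : Nat) → λ (α : Nat) → succ α) β) 0)
  ~> refl Nat (elimNat (λ (β : Nat) → Nat) 0 (λ (z : Nat) → λ (κ : Nat) → succ κ) 0)
  ~> refl Nat 0
inferred type:
  Eq Nat 0 0


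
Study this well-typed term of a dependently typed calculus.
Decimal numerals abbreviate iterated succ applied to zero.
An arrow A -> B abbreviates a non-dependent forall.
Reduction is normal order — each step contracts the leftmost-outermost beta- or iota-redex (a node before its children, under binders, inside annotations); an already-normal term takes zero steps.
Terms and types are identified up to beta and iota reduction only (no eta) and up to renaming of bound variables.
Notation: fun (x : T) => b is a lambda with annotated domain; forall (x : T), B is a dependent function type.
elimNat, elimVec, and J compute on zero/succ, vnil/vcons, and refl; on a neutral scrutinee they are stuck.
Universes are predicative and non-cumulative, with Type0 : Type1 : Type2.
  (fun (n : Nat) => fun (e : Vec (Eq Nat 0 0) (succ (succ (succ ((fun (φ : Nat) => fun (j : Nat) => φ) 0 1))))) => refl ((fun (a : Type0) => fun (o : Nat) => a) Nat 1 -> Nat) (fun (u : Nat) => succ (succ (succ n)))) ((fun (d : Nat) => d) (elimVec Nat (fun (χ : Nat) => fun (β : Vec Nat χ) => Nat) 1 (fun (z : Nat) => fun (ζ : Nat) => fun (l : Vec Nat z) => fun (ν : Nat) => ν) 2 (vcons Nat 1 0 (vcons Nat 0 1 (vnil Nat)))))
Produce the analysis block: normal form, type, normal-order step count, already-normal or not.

reduced normal form:
  fun (n : Vec (Eq Nat 0 0) 3) => refl (Nat -> Nat) (fun (e : Nat) => 4)
the term's type:
  Vec (Eq Nat 0 0) 3 -> Eq (Nat -> Nat) (fun (n : Nat) => 4) (fun (e : Nat) => 4)
steps to reach normal form (normal order): 17
already normal: no
first redex: a beta-redex


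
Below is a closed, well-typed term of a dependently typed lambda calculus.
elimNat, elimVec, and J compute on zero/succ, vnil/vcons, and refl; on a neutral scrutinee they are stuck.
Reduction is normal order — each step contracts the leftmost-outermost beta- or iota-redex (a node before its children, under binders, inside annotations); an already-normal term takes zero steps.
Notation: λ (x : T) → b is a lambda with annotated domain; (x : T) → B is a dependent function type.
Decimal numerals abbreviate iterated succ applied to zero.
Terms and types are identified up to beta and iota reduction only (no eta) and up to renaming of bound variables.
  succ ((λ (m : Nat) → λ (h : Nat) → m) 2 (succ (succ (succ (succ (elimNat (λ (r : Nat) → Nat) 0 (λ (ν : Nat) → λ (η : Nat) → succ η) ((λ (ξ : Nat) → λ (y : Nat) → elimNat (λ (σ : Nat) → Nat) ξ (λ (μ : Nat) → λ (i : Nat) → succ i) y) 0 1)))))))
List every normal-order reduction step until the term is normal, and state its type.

normal-order reduction sequence:
  succ ((λ (m : Nat) → λ (h : Nat) → m) 2 (succ (succ (succ (succ (elimNat (λ (r : Nat) → Nat) 0 (λ (ν : Nat) → λ (η : Nat) → succ η) ((λ (ξ : Nat) → λ (y : Nat) → elimNat (λ (σ : Nat) → Nat) ξ (λ (μ : Nat) → λ (i : Nat) → succ i) y) 0 1)))))))
  ~> succ ((λ (m : Nat) → 2) (succ (succ (succ (succ (elimNat (λ (h : Nat) → Nat) 0 (λ (r : Nat) → λ (ν : Nat) → succ ν) ((λ (η : Nat) → λ (ξ : Nat) → elimNat (λ (y : Nat) → Nat) η (λ (σ : Nat) → λ (μ : Nat) → succ μ) ξ) 0 1)))))))
  ~> 3
the term's type:
  Nat


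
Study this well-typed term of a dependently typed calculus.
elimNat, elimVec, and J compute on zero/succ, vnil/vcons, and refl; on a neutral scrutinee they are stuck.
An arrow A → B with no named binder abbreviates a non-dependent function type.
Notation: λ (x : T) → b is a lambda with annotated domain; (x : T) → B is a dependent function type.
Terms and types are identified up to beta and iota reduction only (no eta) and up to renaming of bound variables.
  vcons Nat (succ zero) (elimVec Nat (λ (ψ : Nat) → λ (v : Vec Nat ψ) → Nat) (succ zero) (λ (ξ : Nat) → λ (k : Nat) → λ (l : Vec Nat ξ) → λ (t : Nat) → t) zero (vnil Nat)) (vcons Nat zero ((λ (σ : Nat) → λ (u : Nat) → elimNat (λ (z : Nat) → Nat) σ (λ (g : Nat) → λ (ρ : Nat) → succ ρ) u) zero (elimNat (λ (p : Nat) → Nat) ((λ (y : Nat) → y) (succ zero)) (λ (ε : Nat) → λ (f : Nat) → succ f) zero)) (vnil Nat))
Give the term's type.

inferred type:
  Vec Nat (succ (succ zero))


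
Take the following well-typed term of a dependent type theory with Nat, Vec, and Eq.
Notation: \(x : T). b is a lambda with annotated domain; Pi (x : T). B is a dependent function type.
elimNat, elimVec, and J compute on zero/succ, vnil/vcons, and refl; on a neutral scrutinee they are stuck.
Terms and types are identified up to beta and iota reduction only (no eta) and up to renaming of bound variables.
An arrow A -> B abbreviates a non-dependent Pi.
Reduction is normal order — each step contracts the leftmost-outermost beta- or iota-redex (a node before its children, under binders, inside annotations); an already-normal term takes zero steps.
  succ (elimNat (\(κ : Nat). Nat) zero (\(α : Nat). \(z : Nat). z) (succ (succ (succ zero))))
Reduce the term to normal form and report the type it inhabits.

resulting normal form:
  succ zero
the term's type:
  Nat
observation: contracting an elimNat iota-redex first, the term normalizes in 10 steps.


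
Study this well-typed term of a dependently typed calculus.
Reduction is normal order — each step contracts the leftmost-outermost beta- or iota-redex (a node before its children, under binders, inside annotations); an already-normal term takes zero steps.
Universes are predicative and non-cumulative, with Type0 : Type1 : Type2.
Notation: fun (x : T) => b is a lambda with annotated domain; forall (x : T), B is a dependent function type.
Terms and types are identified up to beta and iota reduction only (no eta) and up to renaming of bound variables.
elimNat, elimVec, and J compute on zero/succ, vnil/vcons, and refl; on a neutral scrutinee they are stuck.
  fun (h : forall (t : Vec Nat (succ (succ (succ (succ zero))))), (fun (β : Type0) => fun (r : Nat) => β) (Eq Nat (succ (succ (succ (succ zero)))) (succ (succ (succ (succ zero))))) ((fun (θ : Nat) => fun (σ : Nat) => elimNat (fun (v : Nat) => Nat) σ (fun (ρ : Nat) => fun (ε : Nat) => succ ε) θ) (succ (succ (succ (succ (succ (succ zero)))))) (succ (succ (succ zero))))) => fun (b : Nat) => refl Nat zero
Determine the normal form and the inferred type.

resulting normal form:
  fun (h : forall (t : Vec Nat (succ (succ (succ (succ zero))))), Eq Nat (succ (succ (succ (succ zero)))) (succ (succ (succ (succ zero))))) => fun (β : Nat) => refl Nat zero
inferred type:
  forall (h : forall (t : Vec Nat (succ (succ (succ (succ zero))))), Eq Nat (succ (succ (succ (succ zero)))) (succ (succ (succ (succ zero))))), forall (β : Nat), Eq Nat zero zero
observation: 2 normal-order steps separate the term from its normal form.


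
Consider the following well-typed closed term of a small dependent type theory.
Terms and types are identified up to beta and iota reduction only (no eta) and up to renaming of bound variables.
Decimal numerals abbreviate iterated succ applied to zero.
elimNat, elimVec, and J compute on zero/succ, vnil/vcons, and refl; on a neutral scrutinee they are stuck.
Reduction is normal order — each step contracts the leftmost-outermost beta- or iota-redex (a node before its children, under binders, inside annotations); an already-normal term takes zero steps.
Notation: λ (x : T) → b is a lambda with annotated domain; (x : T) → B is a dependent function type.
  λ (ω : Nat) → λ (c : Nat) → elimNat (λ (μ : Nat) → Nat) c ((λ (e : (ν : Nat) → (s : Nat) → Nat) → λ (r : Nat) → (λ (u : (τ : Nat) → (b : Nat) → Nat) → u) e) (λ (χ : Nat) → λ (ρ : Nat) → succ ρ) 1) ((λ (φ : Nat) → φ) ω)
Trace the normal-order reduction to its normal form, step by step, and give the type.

reduction (normal order):
  λ (ω : Nat) → λ (c : Nat) → elimNat (λ (μ : Nat) → Nat) c ((λ (e : (ν : Nat) → (s : Nat) → Nat) → λ (r : Nat) → (λ (u : (τ : Nat) → (b : Nat) → Nat) → u) e) (λ (χ : Nat) → λ (ρ : Nat) → succ ρ) 1) ((λ (φ : Nat) → φ) ω)
  ~> λ (ω : Nat) → λ (c : Nat) → elimNat (λ (μ : Nat) → Nat) c ((λ (e : Nat) → (λ (ν : (s : Nat) → (r : Nat) → Nat) → ν) (λ (u : Nat) → λ (τ : Nat) → succ τ)) 1) ((λ (b : Nat) → b) ω)
  ~> λ (ω : Nat) → λ (c : Nat) → elimNat (λ (μ : Nat) → Nat) c ((λ (e : (ν : Nat) → (s : Nat) → Nat) → e) (λ (r : Nat) → λ (u : Nat) → succ u)) ((λ (τ : Nat) → τ) ω)
  ~> λ (ω : Nat) → λ (c : Nat) → elimNat (λ (μ : Nat) → Nat) c (λ (e : Nat) → λ (ν : Nat) → succ ν) ((λ (s : Nat) → s) ω)
  ~> λ (ω : Nat) → λ (c : Nat) → elimNat (λ (μ : Nat) → Nat) c (λ (e : Nat) → λ (ν : Nat) → succ ν) ω
inferred type:
  (ω : Nat) → (c : Nat) → Nat


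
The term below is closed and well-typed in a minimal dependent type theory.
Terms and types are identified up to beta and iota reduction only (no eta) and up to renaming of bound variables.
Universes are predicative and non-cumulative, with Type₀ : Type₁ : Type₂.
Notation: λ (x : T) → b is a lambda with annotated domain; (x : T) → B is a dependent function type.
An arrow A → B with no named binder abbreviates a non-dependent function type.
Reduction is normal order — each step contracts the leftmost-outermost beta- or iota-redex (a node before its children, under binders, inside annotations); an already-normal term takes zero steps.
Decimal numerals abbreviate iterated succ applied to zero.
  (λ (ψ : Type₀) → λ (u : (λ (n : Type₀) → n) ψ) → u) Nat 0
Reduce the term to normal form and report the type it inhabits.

normal form:
  0
the term's type:
  Nat
observation: the term reaches its normal form after 2 normal-order steps.


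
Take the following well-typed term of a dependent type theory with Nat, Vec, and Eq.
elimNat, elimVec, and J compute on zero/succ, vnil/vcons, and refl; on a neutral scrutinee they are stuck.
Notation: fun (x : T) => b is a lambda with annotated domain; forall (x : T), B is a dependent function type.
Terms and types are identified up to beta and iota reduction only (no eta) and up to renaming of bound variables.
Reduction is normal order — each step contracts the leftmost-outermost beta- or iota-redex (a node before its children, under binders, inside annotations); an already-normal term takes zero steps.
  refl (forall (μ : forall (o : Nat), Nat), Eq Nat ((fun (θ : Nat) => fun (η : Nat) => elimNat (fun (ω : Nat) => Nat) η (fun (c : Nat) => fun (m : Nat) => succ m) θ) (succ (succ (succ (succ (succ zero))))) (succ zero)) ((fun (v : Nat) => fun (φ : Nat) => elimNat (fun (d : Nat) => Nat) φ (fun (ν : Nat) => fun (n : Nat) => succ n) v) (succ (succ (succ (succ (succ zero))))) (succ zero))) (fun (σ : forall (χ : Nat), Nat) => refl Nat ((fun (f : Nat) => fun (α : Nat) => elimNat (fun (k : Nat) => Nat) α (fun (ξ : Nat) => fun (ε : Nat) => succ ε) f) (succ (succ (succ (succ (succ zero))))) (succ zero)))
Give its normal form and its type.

resulting normal form:
  refl (forall (μ : forall (o : Nat), Nat), Eq Nat (succ (succ (succ (succ (succ (succ zero)))))) (succ (succ (succ (succ (succ (succ zero))))))) (fun (θ : forall (η : Nat), Nat) => refl Nat (succ (succ (succ (succ (succ (succ zero)))))))
inferred type:
  Eq (forall (μ : forall (o : Nat), Nat), Eq Nat (succ (succ (succ (succ (succ (succ zero)))))) (succ (succ (succ (succ (succ (succ zero))))))) (fun (θ : forall (η : Nat), Nat) => refl Nat (succ (succ (succ (succ (succ (succ zero))))))) (fun (ω : forall (c : Nat), Nat) => refl Nat (succ (succ (succ (succ (succ (succ zero)))))))


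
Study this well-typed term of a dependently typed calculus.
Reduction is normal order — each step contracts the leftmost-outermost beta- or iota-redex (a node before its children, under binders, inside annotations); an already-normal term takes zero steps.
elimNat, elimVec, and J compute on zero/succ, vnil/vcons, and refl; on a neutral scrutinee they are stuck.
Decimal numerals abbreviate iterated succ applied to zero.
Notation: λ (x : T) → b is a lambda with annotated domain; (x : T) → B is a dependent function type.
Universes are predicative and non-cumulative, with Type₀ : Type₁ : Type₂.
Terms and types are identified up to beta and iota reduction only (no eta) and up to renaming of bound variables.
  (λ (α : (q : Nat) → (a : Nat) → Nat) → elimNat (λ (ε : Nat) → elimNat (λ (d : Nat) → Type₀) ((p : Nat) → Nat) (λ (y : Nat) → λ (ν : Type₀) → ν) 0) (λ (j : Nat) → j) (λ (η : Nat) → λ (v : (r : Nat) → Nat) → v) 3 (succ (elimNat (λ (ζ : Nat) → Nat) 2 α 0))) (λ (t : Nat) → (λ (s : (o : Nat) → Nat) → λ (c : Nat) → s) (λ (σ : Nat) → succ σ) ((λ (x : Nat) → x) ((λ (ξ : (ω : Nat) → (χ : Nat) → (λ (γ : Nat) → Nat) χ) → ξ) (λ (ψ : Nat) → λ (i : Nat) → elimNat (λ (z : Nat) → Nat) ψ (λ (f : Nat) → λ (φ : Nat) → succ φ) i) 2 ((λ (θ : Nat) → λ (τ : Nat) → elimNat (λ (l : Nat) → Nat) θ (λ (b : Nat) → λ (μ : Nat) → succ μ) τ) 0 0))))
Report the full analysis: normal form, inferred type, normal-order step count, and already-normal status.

resulting normal form:
  3
inferred type:
  Nat
normal-order step count: 13
term was already normal: no
first redex: a beta-redex


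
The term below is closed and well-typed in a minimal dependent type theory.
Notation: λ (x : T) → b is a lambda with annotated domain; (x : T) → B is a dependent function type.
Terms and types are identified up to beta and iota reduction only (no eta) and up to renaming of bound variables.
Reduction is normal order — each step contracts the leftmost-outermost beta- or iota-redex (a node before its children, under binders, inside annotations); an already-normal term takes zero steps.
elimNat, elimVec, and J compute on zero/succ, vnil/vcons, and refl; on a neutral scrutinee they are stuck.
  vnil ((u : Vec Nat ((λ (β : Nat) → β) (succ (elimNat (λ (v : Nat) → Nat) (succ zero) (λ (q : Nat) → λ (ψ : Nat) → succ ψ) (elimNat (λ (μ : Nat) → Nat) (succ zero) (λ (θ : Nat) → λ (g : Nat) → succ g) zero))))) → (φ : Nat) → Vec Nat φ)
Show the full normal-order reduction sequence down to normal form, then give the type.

reduction (normal order):
  vnil ((u : Vec Nat ((λ (β : Nat) → β) (succ (elimNat (λ (v : Nat) → Nat) (succ zero) (λ (q : Nat) → λ (ψ : Nat) → succ ψ) (elimNat (λ (μ : Nat) → Nat) (succ zero) (λ (θ : Nat) → λ (g : Nat) → succ g) zero))))) → (φ : Nat) → Vec Nat φ)
  ~> vnil ((u : Vec Nat (succ (elimNat (λ (β : Nat) → Nat) (succ zero) (λ (v : Nat) → λ (q : Nat) → succ q) (elimNat (λ (ψ : Nat) → Nat) (succ zero) (λ (μ : Nat) → λ (θ : Nat) → succ θ) zero)))) → (g : Nat) → Vec Nat g)
  ~> vnil ((u : Vec Nat (succ (elimNat (λ (β : Nat) → Nat) (succ zero) (λ (v : Nat) → λ (q : Nat) → succ q) (succ zero)))) → (ψ : Nat) → Vec Nat ψ)
  ~> vnil ((u : Vec Nat (succ ((λ (β : Nat) → λ (v : Nat) → succ v) zero (elimNat (λ (q : Nat) → Nat) (succ zero) (λ (ψ : Nat) → λ (μ : Nat) → succ μ) zero)))) → (θ : Nat) → Vec Nat θ)
  ~> vnil ((u : Vec Nat (succ ((λ (β : Nat) → succ β) (elimNat (λ (v : Nat) → Nat) (succ zero) (λ (q : Nat) → λ (ψ : Nat) → succ ψ) zero)))) → (μ : Nat) → Vec Nat μ)
  ~> vnil ((u : Vec Nat (succ (succ (elimNat (λ (β : Nat) → Nat) (succ zero) (λ (v : Nat) → λ (q : Nat) → succ q) zero)))) → (ψ : Nat) → Vec Nat ψ)
  ~> vnil ((u : Vec Nat (succ (succ (succ zero)))) → (β : Nat) → Vec Nat β)
inferred type:
  Vec ((u : Vec Nat (succ (succ (succ zero)))) → (β : Nat) → Vec Nat β) zero


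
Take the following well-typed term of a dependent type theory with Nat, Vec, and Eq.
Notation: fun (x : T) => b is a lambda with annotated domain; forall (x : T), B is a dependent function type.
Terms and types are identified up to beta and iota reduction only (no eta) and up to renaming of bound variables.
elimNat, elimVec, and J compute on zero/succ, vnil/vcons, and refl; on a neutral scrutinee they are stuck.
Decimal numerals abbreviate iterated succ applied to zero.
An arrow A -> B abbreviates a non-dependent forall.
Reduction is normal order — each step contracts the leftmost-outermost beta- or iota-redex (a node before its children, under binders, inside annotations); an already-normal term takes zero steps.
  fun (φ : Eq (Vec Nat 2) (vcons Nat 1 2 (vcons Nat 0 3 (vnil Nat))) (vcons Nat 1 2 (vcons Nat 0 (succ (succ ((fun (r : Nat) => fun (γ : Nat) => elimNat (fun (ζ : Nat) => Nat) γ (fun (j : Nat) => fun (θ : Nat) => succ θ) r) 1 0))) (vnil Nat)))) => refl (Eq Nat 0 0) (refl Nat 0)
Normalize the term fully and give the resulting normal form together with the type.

normal form:
  fun (φ : Eq (Vec Nat 2) (vcons Nat 1 2 (vcons Nat 0 3 (vnil Nat))) (vcons Nat 1 2 (vcons Nat 0 3 (vnil Nat)))) => refl (Eq Nat 0 0) (refl Nat 0)
type:
  Eq (Vec Nat 2) (vcons Nat 1 2 (vcons Nat 0 3 (vnil Nat))) (vcons Nat 1 2 (vcons Nat 0 3 (vnil Nat))) -> Eq (Eq Nat 0 0) (refl Nat 0) (refl Nat 0)


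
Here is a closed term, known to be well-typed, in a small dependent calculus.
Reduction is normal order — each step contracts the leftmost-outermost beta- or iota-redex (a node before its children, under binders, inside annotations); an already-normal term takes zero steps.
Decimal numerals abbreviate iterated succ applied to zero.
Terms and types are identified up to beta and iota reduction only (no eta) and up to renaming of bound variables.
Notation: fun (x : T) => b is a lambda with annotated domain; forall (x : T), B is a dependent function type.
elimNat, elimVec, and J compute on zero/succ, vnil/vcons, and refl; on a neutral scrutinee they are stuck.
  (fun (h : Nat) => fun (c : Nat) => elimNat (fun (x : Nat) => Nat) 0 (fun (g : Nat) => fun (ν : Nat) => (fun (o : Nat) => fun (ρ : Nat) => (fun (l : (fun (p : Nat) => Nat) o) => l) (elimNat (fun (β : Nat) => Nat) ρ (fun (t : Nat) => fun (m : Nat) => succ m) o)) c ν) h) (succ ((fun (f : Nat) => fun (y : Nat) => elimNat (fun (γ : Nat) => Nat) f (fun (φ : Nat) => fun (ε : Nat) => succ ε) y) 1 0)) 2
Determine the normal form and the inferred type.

resulting normal form:
  4
type:
  Nat


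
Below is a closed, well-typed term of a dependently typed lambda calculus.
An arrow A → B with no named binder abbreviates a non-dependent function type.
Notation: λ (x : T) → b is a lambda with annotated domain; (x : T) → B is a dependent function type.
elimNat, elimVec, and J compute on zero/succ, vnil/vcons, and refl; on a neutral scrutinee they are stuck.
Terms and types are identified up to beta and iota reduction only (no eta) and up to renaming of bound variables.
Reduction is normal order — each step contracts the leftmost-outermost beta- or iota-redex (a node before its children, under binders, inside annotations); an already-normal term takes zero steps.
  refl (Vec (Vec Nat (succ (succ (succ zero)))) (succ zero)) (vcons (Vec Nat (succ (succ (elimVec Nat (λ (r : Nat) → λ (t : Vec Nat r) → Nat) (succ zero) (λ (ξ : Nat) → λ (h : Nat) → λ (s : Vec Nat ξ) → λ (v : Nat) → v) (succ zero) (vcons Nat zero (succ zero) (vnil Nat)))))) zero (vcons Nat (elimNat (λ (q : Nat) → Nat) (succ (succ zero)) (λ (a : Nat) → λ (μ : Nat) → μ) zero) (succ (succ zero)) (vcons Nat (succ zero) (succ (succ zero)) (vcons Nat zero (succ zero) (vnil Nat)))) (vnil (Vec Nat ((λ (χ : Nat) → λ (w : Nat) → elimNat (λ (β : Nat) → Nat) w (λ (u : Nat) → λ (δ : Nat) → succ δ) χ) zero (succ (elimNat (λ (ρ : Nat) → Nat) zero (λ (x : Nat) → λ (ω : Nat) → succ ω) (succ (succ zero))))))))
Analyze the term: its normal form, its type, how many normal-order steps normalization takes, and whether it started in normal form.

normal form:
  refl (Vec (Vec Nat (succ (succ (succ zero)))) (succ zero)) (vcons (Vec Nat (succ (succ (succ zero)))) zero (vcons Nat (succ (succ zero)) (succ (succ zero)) (vcons Nat (succ zero) (succ (succ zero)) (vcons Nat zero (succ zero) (vnil Nat)))) (vnil (Vec Nat (succ (succ (succ zero))))))
type:
  Eq (Vec (Vec Nat (succ (succ (succ zero)))) (succ zero)) (vcons (Vec Nat (succ (succ (succ zero)))) zero (vcons Nat (succ (succ zero)) (succ (succ zero)) (vcons Nat (succ zero) (succ (succ zero)) (vcons Nat zero (succ zero) (vnil Nat)))) (vnil (Vec Nat (succ (succ (succ zero)))))) (vcons (Vec Nat (succ (succ (succ zero)))) zero (vcons Nat (succ (succ zero)) (succ (succ zero)) (vcons Nat (succ zero) (succ (succ zero)) (vcons Nat zero (succ zero) (vnil Nat)))) (vnil (Vec Nat (succ (succ (succ zero))))))
reduction steps (normal order): 17
term was already normal: no
first contracted redex: an elimVec iota-redex


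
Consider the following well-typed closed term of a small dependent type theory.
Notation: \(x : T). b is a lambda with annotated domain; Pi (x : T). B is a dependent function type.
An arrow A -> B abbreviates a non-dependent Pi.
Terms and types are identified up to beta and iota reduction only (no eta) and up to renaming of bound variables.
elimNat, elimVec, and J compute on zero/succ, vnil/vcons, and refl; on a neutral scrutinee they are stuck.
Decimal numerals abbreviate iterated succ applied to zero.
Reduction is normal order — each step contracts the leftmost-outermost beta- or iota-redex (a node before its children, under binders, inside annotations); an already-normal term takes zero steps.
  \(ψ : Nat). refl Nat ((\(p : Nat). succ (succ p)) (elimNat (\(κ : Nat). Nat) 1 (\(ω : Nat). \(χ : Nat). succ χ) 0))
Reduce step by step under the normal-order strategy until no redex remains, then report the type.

reduction (normal order):
  \(ψ : Nat). refl Nat ((\(p : Nat). succ (succ p)) (elimNat (\(κ : Nat). Nat) 1 (\(ω : Nat). \(χ : Nat). succ χ) 0))
  ~> \(ψ : Nat). refl Nat (succ (succ (elimNat (\(p : Nat). Nat) 1 (\(κ : Nat). \(ω : Nat). succ ω) 0)))
  ~> \(ψ : Nat). refl Nat 3
type:
  Nat -> Eq Nat 3 3


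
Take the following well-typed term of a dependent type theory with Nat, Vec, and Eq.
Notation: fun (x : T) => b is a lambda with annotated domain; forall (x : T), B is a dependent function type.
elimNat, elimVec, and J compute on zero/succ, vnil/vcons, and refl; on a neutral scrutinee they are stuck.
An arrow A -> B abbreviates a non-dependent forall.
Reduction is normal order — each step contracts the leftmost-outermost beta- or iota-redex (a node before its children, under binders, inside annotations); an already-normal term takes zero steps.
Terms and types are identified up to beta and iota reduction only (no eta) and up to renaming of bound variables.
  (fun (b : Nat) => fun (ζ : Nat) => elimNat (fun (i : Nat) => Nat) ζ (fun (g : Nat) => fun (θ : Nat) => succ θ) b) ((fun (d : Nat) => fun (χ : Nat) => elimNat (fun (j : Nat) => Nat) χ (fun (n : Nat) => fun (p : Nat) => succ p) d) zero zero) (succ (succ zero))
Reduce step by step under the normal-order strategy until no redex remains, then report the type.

reduction (normal order):
  (fun (b : Nat) => fun (ζ : Nat) => elimNat (fun (i : Nat) => Nat) ζ (fun (g : Nat) => fun (θ : Nat) => succ θ) b) ((fun (d : Nat) => fun (χ : Nat) => elimNat (fun (j : Nat) => Nat) χ (fun (n : Nat) => fun (p : Nat) => succ p) d) zero zero) (succ (succ zero))
  ~> (fun (b : Nat) => elimNat (fun (ζ : Nat) => Nat) b (fun (i : Nat) => fun (g : Nat) => succ g) ((fun (θ : Nat) => fun (d : Nat) => elimNat (fun (χ : Nat) => Nat) d (fun (j : Nat) => fun (n : Nat) => succ n) θ) zero zero)) (succ (succ zero))
  ~> elimNat (fun (b : Nat) => Nat) (succ (succ zero)) (fun (ζ : Nat) => fun (i : Nat) => succ i) ((fun (g : Nat) => fun (θ : Nat) => elimNat (fun (d : Nat) => Nat) θ (fun (χ : Nat) => fun (j : Nat) => succ j) g) zero zero)
  ~> elimNat (fun (b : Nat) => Nat) (succ (succ zero)) (fun (ζ : Nat) => fun (i : Nat) => succ i) ((fun (g : Nat) => elimNat (fun (θ : Nat) => Nat) g (fun (d : Nat) => fun (χ : Nat) => succ χ) zero) zero)
  ~> elimNat (fun (b : Nat) => Nat) (succ (succ zero)) (fun (ζ : Nat) => fun (i : Nat) => succ i) (elimNat (fun (g : Nat) => Nat) zero (fun (θ : Nat) => fun (d : Nat) => succ d) zero)
  ~> elimNat (fun (b : Nat) => Nat) (succ (succ zero)) (fun (ζ : Nat) => fun (i : Nat) => succ i) zero
  ~> succ (succ zero)
the term's type:
  Nat


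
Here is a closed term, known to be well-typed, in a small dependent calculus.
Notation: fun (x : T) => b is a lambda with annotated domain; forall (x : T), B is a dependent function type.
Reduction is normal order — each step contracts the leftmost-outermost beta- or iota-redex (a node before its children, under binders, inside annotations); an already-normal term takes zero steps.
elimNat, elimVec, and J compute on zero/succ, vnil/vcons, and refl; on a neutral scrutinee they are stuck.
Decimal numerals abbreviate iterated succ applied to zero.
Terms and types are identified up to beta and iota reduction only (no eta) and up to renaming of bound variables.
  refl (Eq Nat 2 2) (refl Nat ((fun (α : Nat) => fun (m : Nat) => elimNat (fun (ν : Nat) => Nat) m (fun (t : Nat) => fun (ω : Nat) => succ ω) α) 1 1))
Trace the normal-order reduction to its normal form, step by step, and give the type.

reduction (normal order):
  refl (Eq Nat 2 2) (refl Nat ((fun (α : Nat) => fun (m : Nat) => elimNat (fun (ν : Nat) => Nat) m (fun (t : Nat) => fun (ω : Nat) => succ ω) α) 1 1))
  ~> refl (Eq Nat 2 2) (refl Nat ((fun (α : Nat) => elimNat (fun (m : Nat) => Nat) α (fun (ν : Nat) => fun (t : Nat) => succ t) 1) 1))
  ~> refl (Eq Nat 2 2) (refl Nat (elimNat (fun (α : Nat) => Nat) 1 (fun (m : Nat) => fun (ν : Nat) => succ ν) 1))
  ~> refl (Eq Nat 2 2) (refl Nat ((fun (α : Nat) => fun (m : Nat) => succ m) 0 (elimNat (fun (ν : Nat) => Nat) 1 (fun (t : Nat) => fun (ω : Nat) => succ ω) 0)))
  ~> refl (Eq Nat 2 2) (refl Nat ((fun (α : Nat) => succ α) (elimNat (fun (m : Nat) => Nat) 1 (fun (ν : Nat) => fun (t : Nat) => succ t) 0)))
  ~> refl (Eq Nat 2 2) (refl Nat (succ (elimNat (fun (α : Nat) => Nat) 1 (fun (m : Nat) => fun (ν : Nat) => succ ν) 0)))
  ~> refl (Eq Nat 2 2) (refl Nat 2)
inferred type:
  Eq (Eq Nat 2 2) (refl Nat 2) (refl Nat 2)


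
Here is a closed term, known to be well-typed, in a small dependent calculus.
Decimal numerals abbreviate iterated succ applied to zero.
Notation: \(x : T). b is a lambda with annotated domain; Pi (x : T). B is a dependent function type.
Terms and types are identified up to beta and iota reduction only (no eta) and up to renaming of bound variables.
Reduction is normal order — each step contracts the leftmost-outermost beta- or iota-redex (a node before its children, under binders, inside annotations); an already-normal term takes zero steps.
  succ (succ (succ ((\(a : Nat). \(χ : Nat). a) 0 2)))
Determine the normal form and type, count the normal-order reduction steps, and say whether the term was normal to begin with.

reduced normal form:
  3
the term's type:
  Nat
reduction steps (normal order): 2
started in normal form: no
first contracted redex: a beta-redex


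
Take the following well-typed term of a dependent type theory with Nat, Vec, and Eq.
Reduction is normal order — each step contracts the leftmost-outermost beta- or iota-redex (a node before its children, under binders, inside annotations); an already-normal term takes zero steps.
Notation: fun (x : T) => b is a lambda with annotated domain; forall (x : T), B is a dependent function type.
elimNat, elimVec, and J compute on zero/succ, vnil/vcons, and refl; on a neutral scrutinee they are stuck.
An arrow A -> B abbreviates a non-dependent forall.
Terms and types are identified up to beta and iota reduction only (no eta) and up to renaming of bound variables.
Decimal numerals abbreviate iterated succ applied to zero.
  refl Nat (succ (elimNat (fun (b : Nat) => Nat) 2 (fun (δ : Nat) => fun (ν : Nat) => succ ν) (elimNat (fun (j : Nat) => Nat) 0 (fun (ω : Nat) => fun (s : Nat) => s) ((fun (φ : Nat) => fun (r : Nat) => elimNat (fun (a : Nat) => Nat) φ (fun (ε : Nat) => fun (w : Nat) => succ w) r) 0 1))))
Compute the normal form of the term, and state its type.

resulting normal form:
  refl Nat 3
inferred type:
  Eq Nat 3 3


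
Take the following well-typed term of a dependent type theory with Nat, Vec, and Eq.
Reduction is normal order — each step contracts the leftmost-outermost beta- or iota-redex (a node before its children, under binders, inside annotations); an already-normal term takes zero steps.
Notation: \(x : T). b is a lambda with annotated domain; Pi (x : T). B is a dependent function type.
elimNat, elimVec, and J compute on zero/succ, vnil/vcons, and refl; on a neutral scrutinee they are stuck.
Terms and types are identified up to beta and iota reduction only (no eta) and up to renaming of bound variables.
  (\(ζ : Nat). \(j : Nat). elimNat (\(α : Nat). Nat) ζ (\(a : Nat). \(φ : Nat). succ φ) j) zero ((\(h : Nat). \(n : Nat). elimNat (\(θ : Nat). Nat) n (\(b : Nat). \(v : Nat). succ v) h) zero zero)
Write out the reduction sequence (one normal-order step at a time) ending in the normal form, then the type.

reduction (normal order):
  (\(ζ : Nat). \(j : Nat). elimNat (\(α : Nat). Nat) ζ (\(a : Nat). \(φ : Nat). succ φ) j) zero ((\(h : Nat). \(n : Nat). elimNat (\(θ : Nat). Nat) n (\(b : Nat). \(v : Nat). succ v) h) zero zero)
  ~> (\(ζ : Nat). elimNat (\(j : Nat). Nat) zero (\(α : Nat). \(a : Nat). succ a) ζ) ((\(φ : Nat). \(h : Nat). elimNat (\(n : Nat). Nat) h (\(θ : Nat). \(b : Nat). succ b) φ) zero zero)
  ~> elimNat (\(ζ : Nat). Nat) zero (\(j : Nat). \(α : Nat). succ α) ((\(a : Nat). \(φ : Nat). elimNat (\(h : Nat). Nat) φ (\(n : Nat). \(θ : Nat). succ θ) a) zero zero)
  ~> elimNat (\(ζ : Nat). Nat) zero (\(j : Nat). \(α : Nat). succ α) ((\(a : Nat). elimNat (\(φ : Nat). Nat) a (\(h : Nat). \(n : Nat). succ n) zero) zero)
  ~> elimNat (\(ζ : Nat). Nat) zero (\(j : Nat). \(α : Nat). succ α) (elimNat (\(a : Nat). Nat) zero (\(φ : Nat). \(h : Nat). succ h) zero)
  ~> elimNat (\(ζ : Nat). Nat) zero (\(j : Nat). \(α : Nat). succ α) zero
  ~> zero
type:
  Nat


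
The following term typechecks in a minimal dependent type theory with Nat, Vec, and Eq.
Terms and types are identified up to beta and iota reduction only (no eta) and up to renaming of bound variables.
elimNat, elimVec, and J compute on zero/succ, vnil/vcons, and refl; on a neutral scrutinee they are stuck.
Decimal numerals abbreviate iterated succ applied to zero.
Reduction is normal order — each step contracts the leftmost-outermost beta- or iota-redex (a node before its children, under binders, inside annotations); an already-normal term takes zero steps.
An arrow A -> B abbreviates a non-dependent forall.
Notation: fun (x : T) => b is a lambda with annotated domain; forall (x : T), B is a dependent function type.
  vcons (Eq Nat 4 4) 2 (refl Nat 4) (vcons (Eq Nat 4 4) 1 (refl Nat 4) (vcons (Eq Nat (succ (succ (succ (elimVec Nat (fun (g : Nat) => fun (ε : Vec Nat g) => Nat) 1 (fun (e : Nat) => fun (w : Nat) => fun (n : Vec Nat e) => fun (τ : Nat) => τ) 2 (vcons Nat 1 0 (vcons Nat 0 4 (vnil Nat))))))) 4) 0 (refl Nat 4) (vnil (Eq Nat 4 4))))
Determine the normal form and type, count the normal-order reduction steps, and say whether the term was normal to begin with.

reduced normal form:
  vcons (Eq Nat 4 4) 2 (refl Nat 4) (vcons (Eq Nat 4 4) 1 (refl Nat 4) (vcons (Eq Nat 4 4) 0 (refl Nat 4) (vnil (Eq Nat 4 4))))
inferred type:
  Vec (Eq Nat 4 4) 3
reduction steps (normal order): 11
term was already normal: no
first redex: an elimVec iota-redex


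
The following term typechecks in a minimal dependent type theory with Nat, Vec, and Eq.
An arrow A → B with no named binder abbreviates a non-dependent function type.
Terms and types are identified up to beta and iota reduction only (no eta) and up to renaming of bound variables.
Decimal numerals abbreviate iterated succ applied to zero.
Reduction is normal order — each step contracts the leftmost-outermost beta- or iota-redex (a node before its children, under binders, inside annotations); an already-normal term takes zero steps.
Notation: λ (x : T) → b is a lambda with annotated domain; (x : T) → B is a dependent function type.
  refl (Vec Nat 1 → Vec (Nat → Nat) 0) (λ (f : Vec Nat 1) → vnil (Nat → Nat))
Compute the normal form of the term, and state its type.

reduced normal form:
  refl (Vec Nat 1 → Vec (Nat → Nat) 0) (λ (f : Vec Nat 1) → vnil (Nat → Nat))
the term's type:
  Eq (Vec Nat 1 → Vec (Nat → Nat) 0) (λ (f : Vec Nat 1) → vnil (Nat → Nat)) (λ (g : Vec Nat 1) → vnil (Nat → Nat))


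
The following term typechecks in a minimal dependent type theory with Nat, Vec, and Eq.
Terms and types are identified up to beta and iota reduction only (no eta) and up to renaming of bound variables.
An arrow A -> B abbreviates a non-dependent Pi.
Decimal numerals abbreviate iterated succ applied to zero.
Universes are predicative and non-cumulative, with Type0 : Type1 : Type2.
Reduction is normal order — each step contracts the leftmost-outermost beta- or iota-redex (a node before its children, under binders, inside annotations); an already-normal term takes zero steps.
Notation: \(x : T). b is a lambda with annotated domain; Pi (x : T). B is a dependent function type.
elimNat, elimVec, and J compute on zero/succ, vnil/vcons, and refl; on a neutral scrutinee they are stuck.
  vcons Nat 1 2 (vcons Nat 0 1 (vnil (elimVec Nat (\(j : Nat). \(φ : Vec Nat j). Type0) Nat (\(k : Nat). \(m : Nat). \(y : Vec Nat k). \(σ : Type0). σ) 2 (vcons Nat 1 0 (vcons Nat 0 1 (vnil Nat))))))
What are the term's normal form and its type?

resulting normal form:
  vcons Nat 1 2 (vcons Nat 0 1 (vnil Nat))
the term's type:
  Vec Nat 2


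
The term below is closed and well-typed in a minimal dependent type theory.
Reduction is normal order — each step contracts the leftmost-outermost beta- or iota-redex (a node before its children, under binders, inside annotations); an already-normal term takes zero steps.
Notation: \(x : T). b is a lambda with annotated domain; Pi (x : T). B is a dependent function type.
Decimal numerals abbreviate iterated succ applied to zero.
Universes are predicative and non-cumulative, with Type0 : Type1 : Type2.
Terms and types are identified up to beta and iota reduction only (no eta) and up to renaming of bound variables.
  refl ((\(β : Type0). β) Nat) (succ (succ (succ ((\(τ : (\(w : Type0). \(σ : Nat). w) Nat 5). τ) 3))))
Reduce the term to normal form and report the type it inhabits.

resulting normal form:
  refl Nat 6
type:
  Eq Nat 6 6


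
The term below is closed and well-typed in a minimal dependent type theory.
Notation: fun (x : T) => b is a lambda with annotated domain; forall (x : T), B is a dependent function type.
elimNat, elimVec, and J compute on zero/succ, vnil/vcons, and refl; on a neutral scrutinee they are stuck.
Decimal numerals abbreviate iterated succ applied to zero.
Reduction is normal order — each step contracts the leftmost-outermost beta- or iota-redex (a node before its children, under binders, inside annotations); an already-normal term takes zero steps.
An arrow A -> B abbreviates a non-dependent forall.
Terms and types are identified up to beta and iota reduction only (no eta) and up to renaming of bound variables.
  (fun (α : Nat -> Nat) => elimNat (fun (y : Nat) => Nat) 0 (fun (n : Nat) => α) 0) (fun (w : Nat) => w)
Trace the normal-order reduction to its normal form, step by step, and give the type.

normal-order reduction:
  (fun (α : Nat -> Nat) => elimNat (fun (y : Nat) => Nat) 0 (fun (n : Nat) => α) 0) (fun (w : Nat) => w)
  ~> elimNat (fun (α : Nat) => Nat) 0 (fun (y : Nat) => fun (n : Nat) => n) 0
  ~> 0
inferred type:
  Nat


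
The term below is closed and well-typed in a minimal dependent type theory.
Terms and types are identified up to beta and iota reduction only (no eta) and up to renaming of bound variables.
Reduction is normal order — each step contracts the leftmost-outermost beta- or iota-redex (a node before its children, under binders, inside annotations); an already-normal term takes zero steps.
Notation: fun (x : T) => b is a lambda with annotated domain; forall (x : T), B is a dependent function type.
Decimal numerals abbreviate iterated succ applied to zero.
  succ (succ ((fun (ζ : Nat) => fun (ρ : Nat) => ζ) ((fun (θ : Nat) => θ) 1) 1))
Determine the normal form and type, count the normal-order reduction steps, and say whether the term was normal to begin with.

reduced normal form:
  3
type:
  Nat
reduction steps (normal order): 3
started in normal form: no
first redex: a beta-redex


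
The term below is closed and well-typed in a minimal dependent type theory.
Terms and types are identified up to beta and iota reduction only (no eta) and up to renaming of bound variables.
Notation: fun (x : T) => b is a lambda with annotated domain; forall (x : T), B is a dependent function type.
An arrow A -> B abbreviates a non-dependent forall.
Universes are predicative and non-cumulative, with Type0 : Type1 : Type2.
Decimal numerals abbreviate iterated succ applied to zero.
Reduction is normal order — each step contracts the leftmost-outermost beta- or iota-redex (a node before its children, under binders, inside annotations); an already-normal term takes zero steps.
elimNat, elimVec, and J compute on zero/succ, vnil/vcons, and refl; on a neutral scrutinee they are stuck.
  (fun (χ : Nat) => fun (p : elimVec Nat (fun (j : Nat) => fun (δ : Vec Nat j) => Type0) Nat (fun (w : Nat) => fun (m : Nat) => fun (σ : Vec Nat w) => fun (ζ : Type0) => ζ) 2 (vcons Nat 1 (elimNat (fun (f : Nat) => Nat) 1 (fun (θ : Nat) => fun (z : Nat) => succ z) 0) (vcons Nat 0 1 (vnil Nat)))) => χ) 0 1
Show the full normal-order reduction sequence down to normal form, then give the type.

normal-order reduction:
  (fun (χ : Nat) => fun (p : elimVec Nat (fun (j : Nat) => fun (δ : Vec Nat j) => Type0) Nat (fun (w : Nat) => fun (m : Nat) => fun (σ : Vec Nat w) => fun (ζ : Type0) => ζ) 2 (vcons Nat 1 (elimNat (fun (f : Nat) => Nat) 1 (fun (θ : Nat) => fun (z : Nat) => succ z) 0) (vcons Nat 0 1 (vnil Nat)))) => χ) 0 1
  ~> (fun (χ : elimVec Nat (fun (p : Nat) => fun (j : Vec Nat p) => Type0) Nat (fun (δ : Nat) => fun (w : Nat) => fun (m : Vec Nat δ) => fun (σ : Type0) => σ) 2 (vcons Nat 1 (elimNat (fun (ζ : Nat) => Nat) 1 (fun (f : Nat) => fun (θ : Nat) => succ θ) 0) (vcons Nat 0 1 (vnil Nat)))) => 0) 1
  ~> 0
type:
  Nat
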